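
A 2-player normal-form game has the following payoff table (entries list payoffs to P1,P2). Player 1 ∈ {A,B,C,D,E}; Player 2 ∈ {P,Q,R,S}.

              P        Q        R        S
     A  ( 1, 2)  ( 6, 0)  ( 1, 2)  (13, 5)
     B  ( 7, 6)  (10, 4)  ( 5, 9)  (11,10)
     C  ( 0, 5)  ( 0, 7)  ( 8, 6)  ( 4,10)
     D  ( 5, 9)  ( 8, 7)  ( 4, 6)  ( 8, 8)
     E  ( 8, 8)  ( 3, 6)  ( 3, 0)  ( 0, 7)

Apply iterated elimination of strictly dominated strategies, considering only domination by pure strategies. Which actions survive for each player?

Survivors P1:{A,B,E} P2:{P,S}

P1 drop D (B beats it: P:7>5 Q:10>8 R:5>4 S:11>8)
P2 drop Q (S beats it: A:5>0 B:10>4 C:10>7 E:7>6)
P2 drop R (S beats it: A:5>2 B:10>9 C:10>6 E:7>0)
P1 drop C (A beats it: P:1>0 S:13>4)
P1→{A,B,E} P2→{P,S}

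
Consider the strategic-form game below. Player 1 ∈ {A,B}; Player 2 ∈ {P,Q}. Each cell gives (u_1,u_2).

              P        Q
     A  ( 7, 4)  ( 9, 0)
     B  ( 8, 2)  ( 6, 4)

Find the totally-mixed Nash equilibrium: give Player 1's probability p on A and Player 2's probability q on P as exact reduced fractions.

P1 indiff ⇒ q·7+(1-q)·9 = q·8+(1-q)·6 ⇒ q(-1) = (1-q)(-3) ⇒ q = 3/4
P2 indiff ⇒ p·4+(1-p)·2 = p·0+(1-p)·4 ⇒ p(4) = (1-p)(2) ⇒ p = 1/3

(p,q) = (1/3, 3/4)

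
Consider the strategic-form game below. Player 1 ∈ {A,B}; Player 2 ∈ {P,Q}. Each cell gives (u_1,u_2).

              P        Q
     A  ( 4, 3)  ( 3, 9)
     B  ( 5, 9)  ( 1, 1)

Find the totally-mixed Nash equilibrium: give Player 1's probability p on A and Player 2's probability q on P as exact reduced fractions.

P1 indiff ⇒ q·4+(1-q)·3 = q·5+(1-q)·1 ⇒ q(-1) = (1-q)(-2) ⇒ q = 2/3
P2 indiff ⇒ p·3+(1-p)·9 = p·9+(1-p)·1 ⇒ p(-6) = (1-p)(-8) ⇒ p = 4/7

p=4/7, q=2/3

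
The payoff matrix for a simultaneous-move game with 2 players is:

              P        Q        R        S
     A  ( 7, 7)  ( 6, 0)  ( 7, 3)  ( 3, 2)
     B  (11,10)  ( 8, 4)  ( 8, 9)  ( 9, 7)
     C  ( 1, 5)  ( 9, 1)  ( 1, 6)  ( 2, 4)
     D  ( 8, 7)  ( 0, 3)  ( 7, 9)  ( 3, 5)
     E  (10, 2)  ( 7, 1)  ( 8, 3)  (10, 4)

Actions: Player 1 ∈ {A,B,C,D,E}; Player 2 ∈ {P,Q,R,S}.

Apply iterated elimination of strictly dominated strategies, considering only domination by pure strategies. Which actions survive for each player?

Survivors P1:{B,E} P2:{P,R,S}

P1 drop A (B beats it: P:11>7 Q:8>6 R:8>7 S:9>3)
P1 drop D (B beats it: P:11>8 Q:8>0 R:8>7 S:9>3)
P2 drop Q (P beats it: B:10>4 C:5>1 E:2>1)
P1 drop C (B beats it: P:11>1 R:8>1 S:9>2)
P1→{B,E} P2→{P,R,S}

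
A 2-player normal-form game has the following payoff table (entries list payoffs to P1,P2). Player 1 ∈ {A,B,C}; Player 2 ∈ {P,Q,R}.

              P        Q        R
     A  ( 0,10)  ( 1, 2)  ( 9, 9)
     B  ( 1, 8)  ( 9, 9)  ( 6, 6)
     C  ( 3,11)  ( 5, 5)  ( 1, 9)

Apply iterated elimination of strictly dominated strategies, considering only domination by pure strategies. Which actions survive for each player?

Survivors P1:{B,C} P2:{P,Q}

P2 drop R (P beats it: A:10>9 B:8>6 C:11>9)
P1 drop A (B beats it: P:1>0 Q:9>1)
P1→{B,C} P2→{P,Q}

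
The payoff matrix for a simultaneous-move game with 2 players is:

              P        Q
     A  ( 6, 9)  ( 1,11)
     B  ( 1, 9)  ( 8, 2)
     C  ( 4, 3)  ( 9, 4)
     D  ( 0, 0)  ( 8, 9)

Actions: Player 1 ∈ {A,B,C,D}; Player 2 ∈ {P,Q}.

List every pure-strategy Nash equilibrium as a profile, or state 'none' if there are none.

PSNE = {(C,Q)}

(A,P): not NE [P2→Q gives 11>9]
(A,Q): not NE [P1→C gives 9>1]
(B,P): not NE [P1→A gives 6>1]
(B,Q): not NE [P1→C gives 9>8; P2→P gives 9>2]
(C,P): not NE [P1→A gives 6>4; P2→Q gives 4>3]
(C,Q): NE
(D,P): not NE [P1→A gives 6>0; P2→Q gives 9>0]
(D,Q): not NE [P1→C gives 9>8]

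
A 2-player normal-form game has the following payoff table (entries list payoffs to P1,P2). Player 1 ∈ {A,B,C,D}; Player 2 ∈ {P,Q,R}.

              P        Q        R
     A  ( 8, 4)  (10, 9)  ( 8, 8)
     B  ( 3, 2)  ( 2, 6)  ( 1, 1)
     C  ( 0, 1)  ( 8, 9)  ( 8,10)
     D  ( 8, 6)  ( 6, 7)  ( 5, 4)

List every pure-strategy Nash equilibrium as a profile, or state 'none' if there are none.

Nash profiles: (A,Q), (C,R)

(A,P): not NE [P2→Q gives 9>4]
(A,Q): NE
(A,R): not NE [P2→Q gives 9>8]
(B,P): not NE [P1→D gives 8>3; P2→Q gives 6>2]
(B,Q): not NE [P1→A gives 10>2]
(B,R): not NE [P1→C gives 8>1; P2→Q gives 6>1]
(C,P): not NE [P1→D gives 8>0; P2→R gives 10>1]
(C,Q): not NE [P1→A gives 10>8; P2→R gives 10>9]
(C,R): NE
(D,P): not NE [P2→Q gives 7>6]
(D,Q): not NE [P1→A gives 10>6]
(D,R): not NE [P1→C gives 8>5; P2→Q gives 7>4]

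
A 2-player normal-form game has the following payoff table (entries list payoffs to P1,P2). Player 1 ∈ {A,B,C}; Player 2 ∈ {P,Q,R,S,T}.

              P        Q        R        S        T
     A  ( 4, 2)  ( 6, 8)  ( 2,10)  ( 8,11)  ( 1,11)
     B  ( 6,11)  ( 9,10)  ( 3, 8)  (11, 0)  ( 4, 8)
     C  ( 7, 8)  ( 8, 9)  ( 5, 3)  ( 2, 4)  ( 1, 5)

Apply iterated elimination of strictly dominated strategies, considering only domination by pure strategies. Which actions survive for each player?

Survivors P1:{B,C} P2:{P,Q}

P1 drop A (B beats it: P:6>4 Q:9>6 R:3>2 S:11>8 T:4>1)
P2 drop R (P beats it: B:11>8 C:8>3)
P2 drop S (P beats it: B:11>0 C:8>4)
P2 drop T (P beats it: B:11>8 C:8>5)
P1→{B,C} P2→{P,Q}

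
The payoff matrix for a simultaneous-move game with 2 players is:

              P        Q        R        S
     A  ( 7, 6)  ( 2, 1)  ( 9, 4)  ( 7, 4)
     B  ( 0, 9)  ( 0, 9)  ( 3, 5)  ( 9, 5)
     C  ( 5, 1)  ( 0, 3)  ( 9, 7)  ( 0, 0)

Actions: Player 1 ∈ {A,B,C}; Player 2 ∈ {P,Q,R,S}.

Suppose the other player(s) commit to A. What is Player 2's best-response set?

u_2(P vs A) = 6
u_2(Q vs A) = 1
u_2(R vs A) = 4
u_2(S vs A) = 4
max payoff 6 at {P}

P2 best: {P}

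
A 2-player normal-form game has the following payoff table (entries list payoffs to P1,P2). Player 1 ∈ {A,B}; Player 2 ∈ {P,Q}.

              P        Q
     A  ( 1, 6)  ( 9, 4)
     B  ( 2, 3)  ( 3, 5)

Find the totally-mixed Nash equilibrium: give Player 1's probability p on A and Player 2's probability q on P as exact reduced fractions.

p=1/2, q=6/7

P1 indiff ⇒ q·1+(1-q)·9 = q·2+(1-q)·3 ⇒ q(-1) = (1-q)(-6) ⇒ q = 6/7
P2 indiff ⇒ p·6+(1-p)·3 = p·4+(1-p)·5 ⇒ p(2) = (1-p)(2) ⇒ p = 1/2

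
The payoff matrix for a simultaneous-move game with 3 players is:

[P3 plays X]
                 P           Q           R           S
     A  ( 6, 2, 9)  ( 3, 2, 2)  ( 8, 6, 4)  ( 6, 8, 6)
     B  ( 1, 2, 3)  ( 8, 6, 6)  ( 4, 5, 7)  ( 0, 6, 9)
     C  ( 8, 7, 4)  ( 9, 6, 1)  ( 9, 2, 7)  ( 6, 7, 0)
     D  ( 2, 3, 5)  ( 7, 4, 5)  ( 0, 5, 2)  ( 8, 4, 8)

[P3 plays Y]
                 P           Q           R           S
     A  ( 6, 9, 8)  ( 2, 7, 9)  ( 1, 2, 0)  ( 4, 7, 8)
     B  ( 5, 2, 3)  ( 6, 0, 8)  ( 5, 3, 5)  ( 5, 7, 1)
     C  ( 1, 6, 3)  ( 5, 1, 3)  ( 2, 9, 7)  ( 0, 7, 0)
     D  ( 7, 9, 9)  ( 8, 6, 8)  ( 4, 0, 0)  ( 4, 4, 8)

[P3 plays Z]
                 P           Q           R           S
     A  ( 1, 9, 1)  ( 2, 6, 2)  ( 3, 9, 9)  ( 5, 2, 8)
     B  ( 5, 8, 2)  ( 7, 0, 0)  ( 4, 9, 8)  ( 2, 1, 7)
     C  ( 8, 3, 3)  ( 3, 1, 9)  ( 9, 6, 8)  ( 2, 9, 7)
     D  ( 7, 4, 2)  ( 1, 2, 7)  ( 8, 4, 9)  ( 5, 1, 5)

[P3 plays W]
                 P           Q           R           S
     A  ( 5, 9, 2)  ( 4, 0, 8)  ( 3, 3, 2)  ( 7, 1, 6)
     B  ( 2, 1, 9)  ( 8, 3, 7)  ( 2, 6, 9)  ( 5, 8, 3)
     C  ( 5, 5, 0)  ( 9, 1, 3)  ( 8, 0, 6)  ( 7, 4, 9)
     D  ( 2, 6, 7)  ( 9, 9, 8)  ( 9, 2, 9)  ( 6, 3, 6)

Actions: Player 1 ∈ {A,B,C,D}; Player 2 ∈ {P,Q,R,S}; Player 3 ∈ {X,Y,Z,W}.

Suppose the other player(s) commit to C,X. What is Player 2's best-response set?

u_2(P vs C,X) = 7
u_2(Q vs C,X) = 6
u_2(R vs C,X) = 2
u_2(S vs C,X) = 7
max payoff 7 at {P,S}

BR_2 = {P,S}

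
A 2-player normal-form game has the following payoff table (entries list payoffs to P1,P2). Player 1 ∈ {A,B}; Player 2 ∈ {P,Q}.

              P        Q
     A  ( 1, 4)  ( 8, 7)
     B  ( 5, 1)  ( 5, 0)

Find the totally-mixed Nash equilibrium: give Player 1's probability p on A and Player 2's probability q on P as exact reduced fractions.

P1 indiff ⇒ q·1+(1-q)·8 = q·5+(1-q)·5 ⇒ q(-4) = (1-q)(-3) ⇒ q = 3/7
P2 indiff ⇒ p·4+(1-p)·1 = p·7+(1-p)·0 ⇒ p(-3) = (1-p)(-1) ⇒ p = 1/4

P1 mixes 1/4 on A; P2 mixes 3/7 on P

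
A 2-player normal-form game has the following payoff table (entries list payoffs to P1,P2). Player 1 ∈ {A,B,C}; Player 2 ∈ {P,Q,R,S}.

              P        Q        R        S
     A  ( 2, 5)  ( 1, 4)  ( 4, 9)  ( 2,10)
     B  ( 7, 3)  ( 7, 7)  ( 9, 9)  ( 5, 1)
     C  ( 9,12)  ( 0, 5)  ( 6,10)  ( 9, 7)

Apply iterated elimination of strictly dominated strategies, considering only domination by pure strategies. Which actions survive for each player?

IESDS → P1:{B,C} P2:{P,R}

P1 drop A (B beats it: P:7>2 Q:7>1 R:9>4 S:5>2)
P2 drop Q (R beats it: B:9>7 C:10>5)
P2 drop S (P beats it: B:3>1 C:12>7)
P1→{B,C} P2→{P,R}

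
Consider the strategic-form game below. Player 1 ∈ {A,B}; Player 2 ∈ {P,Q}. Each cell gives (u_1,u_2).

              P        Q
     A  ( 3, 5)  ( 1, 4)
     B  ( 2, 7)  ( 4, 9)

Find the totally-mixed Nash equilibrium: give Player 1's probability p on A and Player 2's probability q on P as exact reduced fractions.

P1 indiff ⇒ q·3+(1-q)·1 = q·2+(1-q)·4 ⇒ q(1) = (1-q)(3) ⇒ q = 3/4
P2 indiff ⇒ p·5+(1-p)·7 = p·4+(1-p)·9 ⇒ p(1) = (1-p)(2) ⇒ p = 2/3

P1 mixes 2/3 on A; P2 mixes 3/4 on P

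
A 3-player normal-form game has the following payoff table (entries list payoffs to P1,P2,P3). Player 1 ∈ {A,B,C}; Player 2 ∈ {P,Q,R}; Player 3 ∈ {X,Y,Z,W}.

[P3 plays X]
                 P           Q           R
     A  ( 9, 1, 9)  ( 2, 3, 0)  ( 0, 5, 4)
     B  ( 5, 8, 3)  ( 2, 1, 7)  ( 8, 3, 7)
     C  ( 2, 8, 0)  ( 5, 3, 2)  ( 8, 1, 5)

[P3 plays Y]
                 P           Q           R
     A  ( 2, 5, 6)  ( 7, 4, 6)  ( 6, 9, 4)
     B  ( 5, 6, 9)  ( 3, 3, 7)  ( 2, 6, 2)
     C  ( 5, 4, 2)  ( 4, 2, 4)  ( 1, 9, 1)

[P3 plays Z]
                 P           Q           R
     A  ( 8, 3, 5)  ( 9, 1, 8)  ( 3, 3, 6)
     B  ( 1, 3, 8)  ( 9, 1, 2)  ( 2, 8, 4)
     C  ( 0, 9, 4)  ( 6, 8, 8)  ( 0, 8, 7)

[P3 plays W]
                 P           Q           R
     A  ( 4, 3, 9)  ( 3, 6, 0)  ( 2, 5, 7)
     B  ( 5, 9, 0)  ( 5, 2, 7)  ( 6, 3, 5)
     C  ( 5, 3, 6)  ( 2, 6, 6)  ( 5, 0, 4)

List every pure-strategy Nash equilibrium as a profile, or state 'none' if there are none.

(A,P,X): not NE [P2→R gives 5>1]
(A,P,Y): not NE [P1→C gives 5>2; P2→R gives 9>5; P3→W gives 9>6]
(A,P,Z): not NE [P3→W gives 9>5]
(A,P,W): not NE [P1→C gives 5>4; P2→Q gives 6>3]
(A,Q,X): not NE [P1→C gives 5>2; P2→R gives 5>3; P3→Z gives 8>0]
(A,Q,Y): not NE [P2→R gives 9>4; P3→Z gives 8>6]
(A,Q,Z): not NE [P2→R gives 3>1]
(A,Q,W): not NE [P1→B gives 5>3; P3→Z gives 8>0]
(A,R,X): not NE [P1→C gives 8>0; P3→W gives 7>4]
(A,R,Y): not NE [P3→W gives 7>4]
(A,R,Z): not NE [P3→W gives 7>6]
(A,R,W): not NE [P1→B gives 6>2; P2→Q gives 6>5]
(B,P,X): not NE [P1→A gives 9>5; P3→Y gives 9>3]
(B,P,Y): NE
(B,P,Z): not NE [P1→A gives 8>1; P2→R gives 8>3; P3→Y gives 9>8]
(B,P,W): not NE [P3→Y gives 9>0]
(B,Q,X): not NE [P1→C gives 5>2; P2→P gives 8>1]
(B,Q,Y): not NE [P1→A gives 7>3; P2→R gives 6>3]
(B,Q,Z): not NE [P2→R gives 8>1; P3→W gives 7>2]
(B,Q,W): not NE [P2→P gives 9>2]
(B,R,X): not NE [P2→P gives 8>3]
(B,R,Y): not NE [P1→A gives 6>2; P3→X gives 7>2]
(B,R,Z): not NE [P1→A gives 3>2; P3→X gives 7>4]
(B,R,W): not NE [P2→P gives 9>3; P3→X gives 7>5]
(C,P,X): not NE [P1→A gives 9>2; P3→W gives 6>0]
(C,P,Y): not NE [P2→R gives 9>4; P3→W gives 6>2]
(C,P,Z): not NE [P1→A gives 8>0; P3→W gives 6>4]
(C,P,W): not NE [P2→Q gives 6>3]
(C,Q,X): not NE [P2→P gives 8>3; P3→Z gives 8>2]
(C,Q,Y): not NE [P1→A gives 7>4; P2→R gives 9>2; P3→Z gives 8>4]
(C,Q,Z): not NE [P1→B gives 9>6; P2→P gives 9>8]
(C,Q,W): not NE [P1→B gives 5>2; P3→Z gives 8>6]
(C,R,X): not NE [P2→P gives 8>1; P3→Z gives 7>5]
(C,R,Y): not NE [P1→A gives 6>1; P3→Z gives 7>1]
(C,R,Z): not NE [P1→A gives 3>0; P2→P gives 9>8]
(C,R,W): not NE [P1→B gives 6>5; P2→Q gives 6>0; P3→Z gives 7>4]

PSNE = {(B,P,Y)}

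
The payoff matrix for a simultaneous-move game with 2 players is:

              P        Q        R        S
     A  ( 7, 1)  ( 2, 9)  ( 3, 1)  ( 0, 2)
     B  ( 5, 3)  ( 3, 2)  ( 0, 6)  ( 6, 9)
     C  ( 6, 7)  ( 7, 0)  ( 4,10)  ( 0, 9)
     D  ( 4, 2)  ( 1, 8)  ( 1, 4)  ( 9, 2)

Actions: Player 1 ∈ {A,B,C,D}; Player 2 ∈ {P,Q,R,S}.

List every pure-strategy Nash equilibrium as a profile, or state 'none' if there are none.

Nash profiles: (C,R)

(A,P): not NE [P2→Q gives 9>1]
(A,Q): not NE [P1→C gives 7>2]
(A,R): not NE [P1→C gives 4>3; P2→Q gives 9>1]
(A,S): not NE [P1→D gives 9>0; P2→Q gives 9>2]
(B,P): not NE [P1→A gives 7>5; P2→S gives 9>3]
(B,Q): not NE [P1→C gives 7>3; P2→S gives 9>2]
(B,R): not NE [P1→C gives 4>0; P2→S gives 9>6]
(B,S): not NE [P1→D gives 9>6]
(C,P): not NE [P1→A gives 7>6; P2→R gives 10>7]
(C,Q): not NE [P2→R gives 10>0]
(C,R): NE
(C,S): not NE [P1→D gives 9>0; P2→R gives 10>9]
(D,P): not NE [P1→A gives 7>4; P2→Q gives 8>2]
(D,Q): not NE [P1→C gives 7>1]
(D,R): not NE [P1→C gives 4>1; P2→Q gives 8>4]
(D,S): not NE [P2→Q gives 8>2]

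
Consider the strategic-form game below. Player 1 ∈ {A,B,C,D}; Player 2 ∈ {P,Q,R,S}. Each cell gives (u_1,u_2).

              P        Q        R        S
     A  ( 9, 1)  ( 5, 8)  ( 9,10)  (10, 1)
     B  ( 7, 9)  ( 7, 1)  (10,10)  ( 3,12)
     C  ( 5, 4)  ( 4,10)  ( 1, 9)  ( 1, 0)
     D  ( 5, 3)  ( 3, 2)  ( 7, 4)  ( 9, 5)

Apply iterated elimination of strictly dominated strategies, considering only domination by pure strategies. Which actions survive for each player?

Survivors P1:{A,B} P2:{R,S}

P1 drop C (A beats it: P:9>5 Q:5>4 R:9>1 S:10>1)
P1 drop D (A beats it: P:9>5 Q:5>3 R:9>7 S:10>9)
P2 drop P (R beats it: A:10>1 B:10>9)
P2 drop Q (R beats it: A:10>8 B:10>1)
P1→{A,B} P2→{R,S}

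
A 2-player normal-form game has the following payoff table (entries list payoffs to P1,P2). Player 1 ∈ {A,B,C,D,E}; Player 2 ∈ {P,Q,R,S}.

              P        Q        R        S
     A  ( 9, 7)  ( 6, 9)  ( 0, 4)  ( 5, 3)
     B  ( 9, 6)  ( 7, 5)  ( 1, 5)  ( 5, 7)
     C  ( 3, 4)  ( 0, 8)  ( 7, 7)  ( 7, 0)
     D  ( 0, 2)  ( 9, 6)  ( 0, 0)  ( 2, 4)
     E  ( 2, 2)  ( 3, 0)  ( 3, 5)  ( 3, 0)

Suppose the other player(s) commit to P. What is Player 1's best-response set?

u_1(A vs P) = 9
u_1(B vs P) = 9
u_1(C vs P) = 3
u_1(D vs P) = 0
u_1(E vs P) = 2
max payoff 9 at {A,B}

P1 best: {A,B}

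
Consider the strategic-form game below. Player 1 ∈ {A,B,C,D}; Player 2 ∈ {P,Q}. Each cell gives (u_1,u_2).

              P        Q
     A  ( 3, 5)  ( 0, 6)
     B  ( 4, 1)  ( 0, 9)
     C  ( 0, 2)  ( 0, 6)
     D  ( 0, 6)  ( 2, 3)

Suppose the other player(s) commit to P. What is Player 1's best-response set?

BR_1 = {B}

u_1(A vs P) = 3
u_1(B vs P) = 4
u_1(C vs P) = 0
u_1(D vs P) = 0
max payoff 4 at {B}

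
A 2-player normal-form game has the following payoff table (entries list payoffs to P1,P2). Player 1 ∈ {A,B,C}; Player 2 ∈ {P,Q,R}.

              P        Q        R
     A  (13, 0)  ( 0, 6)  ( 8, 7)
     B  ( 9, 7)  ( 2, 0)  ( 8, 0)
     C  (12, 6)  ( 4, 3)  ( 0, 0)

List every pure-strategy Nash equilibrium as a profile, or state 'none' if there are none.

(A,P): not NE [P2→R gives 7>0]
(A,Q): not NE [P1→C gives 4>0; P2→R gives 7>6]
(A,R): NE
(B,P): not NE [P1→A gives 13>9]
(B,Q): not NE [P1→C gives 4>2; P2→P gives 7>0]
(B,R): not NE [P2→P gives 7>0]
(C,P): not NE [P1→A gives 13>12]
(C,Q): not NE [P2→P gives 6>3]
(C,R): not NE [P1→B gives 8>0; P2→P gives 6>0]

NE set: (A,R)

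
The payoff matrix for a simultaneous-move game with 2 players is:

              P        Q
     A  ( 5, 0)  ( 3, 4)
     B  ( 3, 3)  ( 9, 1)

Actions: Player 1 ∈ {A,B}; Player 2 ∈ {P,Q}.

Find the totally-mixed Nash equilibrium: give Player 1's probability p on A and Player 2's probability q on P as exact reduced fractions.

P1 indiff ⇒ q·5+(1-q)·3 = q·3+(1-q)·9 ⇒ q(2) = (1-q)(6) ⇒ q = 3/4
P2 indiff ⇒ p·0+(1-p)·3 = p·4+(1-p)·1 ⇒ p(-4) = (1-p)(-2) ⇒ p = 1/3

p=1/3, q=3/4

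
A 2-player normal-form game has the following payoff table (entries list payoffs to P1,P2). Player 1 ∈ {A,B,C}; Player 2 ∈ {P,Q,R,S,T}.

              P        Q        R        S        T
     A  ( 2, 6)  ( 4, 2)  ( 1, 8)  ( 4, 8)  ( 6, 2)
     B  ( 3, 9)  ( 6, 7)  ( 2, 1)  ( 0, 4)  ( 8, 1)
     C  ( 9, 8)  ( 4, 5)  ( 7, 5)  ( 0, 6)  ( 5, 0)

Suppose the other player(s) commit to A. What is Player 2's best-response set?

u_2(P vs A) = 6
u_2(Q vs A) = 2
u_2(R vs A) = 8
u_2(S vs A) = 8
u_2(T vs A) = 2
max payoff 8 at {R,S}

P2 best: {R,S}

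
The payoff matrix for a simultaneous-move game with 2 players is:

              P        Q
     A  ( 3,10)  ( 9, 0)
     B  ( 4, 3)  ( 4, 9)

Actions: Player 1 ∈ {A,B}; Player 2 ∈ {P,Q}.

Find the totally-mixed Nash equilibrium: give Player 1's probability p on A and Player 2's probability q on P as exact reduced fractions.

(p,q) = (3/8, 5/6)

P1 indiff ⇒ q·3+(1-q)·9 = q·4+(1-q)·4 ⇒ q(-1) = (1-q)(-5) ⇒ q = 5/6
P2 indiff ⇒ p·10+(1-p)·3 = p·0+(1-p)·9 ⇒ p(10) = (1-p)(6) ⇒ p = 3/8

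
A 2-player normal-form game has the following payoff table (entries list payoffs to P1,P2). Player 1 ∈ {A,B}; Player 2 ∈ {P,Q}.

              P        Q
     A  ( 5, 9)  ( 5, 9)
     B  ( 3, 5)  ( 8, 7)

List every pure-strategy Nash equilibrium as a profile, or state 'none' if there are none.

(A,P): NE
(A,Q): not NE [P1→B gives 8>5]
(B,P): not NE [P1→A gives 5>3; P2→Q gives 7>5]
(B,Q): NE

PSNE = {(A,P), (B,Q)}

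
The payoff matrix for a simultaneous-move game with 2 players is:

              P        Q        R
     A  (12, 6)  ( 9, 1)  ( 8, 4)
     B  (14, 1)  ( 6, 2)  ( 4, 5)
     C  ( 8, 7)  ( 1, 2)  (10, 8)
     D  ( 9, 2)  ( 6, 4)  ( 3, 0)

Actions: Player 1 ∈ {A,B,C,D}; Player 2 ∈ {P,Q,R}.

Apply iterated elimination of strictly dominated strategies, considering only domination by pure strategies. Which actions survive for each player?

P1 drop D (A beats it: P:12>9 Q:9>6 R:8>3)
P2 drop Q (R beats it: A:4>1 B:5>2 C:8>2)
P1→{A,B,C} P2→{P,R}

IESDS → P1:{A,B,C} P2:{P,R}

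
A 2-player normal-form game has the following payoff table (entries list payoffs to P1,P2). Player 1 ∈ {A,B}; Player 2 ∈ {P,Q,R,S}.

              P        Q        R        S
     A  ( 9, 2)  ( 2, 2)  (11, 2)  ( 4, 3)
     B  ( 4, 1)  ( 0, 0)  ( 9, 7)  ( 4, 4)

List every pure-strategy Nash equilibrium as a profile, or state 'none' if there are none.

(A,P): not NE [P2→S gives 3>2]
(A,Q): not NE [P2→S gives 3>2]
(A,R): not NE [P2→S gives 3>2]
(A,S): NE
(B,P): not NE [P1→A gives 9>4; P2→R gives 7>1]
(B,Q): not NE [P1→A gives 2>0; P2→R gives 7>0]
(B,R): not NE [P1→A gives 11>9]
(B,S): not NE [P2→R gives 7>4]

Nash profiles: (A,S)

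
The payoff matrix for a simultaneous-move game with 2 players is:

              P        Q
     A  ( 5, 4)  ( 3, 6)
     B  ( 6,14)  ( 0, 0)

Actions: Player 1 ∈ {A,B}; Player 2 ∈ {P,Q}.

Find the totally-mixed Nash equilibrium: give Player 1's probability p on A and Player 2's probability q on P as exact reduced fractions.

P1 indiff ⇒ q·5+(1-q)·3 = q·6+(1-q)·0 ⇒ q(-1) = (1-q)(-3) ⇒ q = 3/4
P2 indiff ⇒ p·4+(1-p)·14 = p·6+(1-p)·0 ⇒ p(-2) = (1-p)(-14) ⇒ p = 7/8

P1 mixes 7/8 on A; P2 mixes 3/4 on P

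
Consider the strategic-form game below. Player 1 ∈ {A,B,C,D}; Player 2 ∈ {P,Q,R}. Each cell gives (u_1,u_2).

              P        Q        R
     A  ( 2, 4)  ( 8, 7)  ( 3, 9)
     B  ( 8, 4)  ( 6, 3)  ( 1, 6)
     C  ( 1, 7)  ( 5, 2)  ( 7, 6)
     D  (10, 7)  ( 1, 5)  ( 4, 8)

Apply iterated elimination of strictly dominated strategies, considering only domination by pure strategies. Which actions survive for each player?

P2 drop Q (R beats it: A:9>7 B:6>3 C:6>2 D:8>5)
P1 drop A (D beats it: P:10>2 R:4>3)
P1 drop B (D beats it: P:10>8 R:4>1)
P1→{C,D} P2→{P,R}

Remaining: P1:{C,D} P2:{P,R}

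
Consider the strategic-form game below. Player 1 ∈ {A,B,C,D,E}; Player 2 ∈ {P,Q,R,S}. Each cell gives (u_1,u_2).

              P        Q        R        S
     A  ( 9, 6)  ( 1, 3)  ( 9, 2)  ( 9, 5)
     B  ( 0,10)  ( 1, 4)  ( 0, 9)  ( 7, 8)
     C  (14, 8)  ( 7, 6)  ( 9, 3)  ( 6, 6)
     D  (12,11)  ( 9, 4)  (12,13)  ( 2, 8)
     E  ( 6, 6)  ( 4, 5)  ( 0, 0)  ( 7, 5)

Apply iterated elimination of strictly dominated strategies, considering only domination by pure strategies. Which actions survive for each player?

P2 drop Q (P beats it: A:6>3 B:10>4 C:8>6 D:11>4 E:6>5)
P1 drop B (A beats it: P:9>0 R:9>0 S:9>7)
P1 drop E (A beats it: P:9>6 R:9>0 S:9>7)
P2 drop S (P beats it: A:6>5 C:8>6 D:11>8)
P1 drop A (D beats it: P:12>9 R:12>9)
P1→{C,D} P2→{P,R}

Survivors P1:{C,D} P2:{P,R}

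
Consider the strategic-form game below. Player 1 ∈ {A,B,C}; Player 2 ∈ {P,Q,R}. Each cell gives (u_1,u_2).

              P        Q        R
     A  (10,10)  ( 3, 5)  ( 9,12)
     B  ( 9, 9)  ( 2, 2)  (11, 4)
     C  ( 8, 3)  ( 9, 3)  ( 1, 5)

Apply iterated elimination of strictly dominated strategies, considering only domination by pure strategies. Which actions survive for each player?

P2 drop Q (R beats it: A:12>5 B:4>2 C:5>3)
P1 drop C (A beats it: P:10>8 R:9>1)
P1→{A,B} P2→{P,R}

Survivors P1:{A,B} P2:{P,R}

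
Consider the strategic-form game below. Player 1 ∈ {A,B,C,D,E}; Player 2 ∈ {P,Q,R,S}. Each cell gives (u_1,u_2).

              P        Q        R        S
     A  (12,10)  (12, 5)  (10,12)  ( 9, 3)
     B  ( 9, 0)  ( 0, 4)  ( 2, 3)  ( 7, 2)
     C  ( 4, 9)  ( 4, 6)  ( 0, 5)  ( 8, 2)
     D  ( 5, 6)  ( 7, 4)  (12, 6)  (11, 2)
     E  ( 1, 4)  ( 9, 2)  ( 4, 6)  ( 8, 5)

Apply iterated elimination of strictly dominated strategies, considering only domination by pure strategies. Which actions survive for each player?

P1 drop B (A beats it: P:12>9 Q:12>0 R:10>2 S:9>7)
P1 drop C (A beats it: P:12>4 Q:12>4 R:10>0 S:9>8)
P1 drop E (A beats it: P:12>1 Q:12>9 R:10>4 S:9>8)
P2 drop Q (P beats it: A:10>5 D:6>4)
P2 drop S (P beats it: A:10>3 D:6>2)
P1→{A,D} P2→{P,R}

IESDS → P1:{A,D} P2:{P,R}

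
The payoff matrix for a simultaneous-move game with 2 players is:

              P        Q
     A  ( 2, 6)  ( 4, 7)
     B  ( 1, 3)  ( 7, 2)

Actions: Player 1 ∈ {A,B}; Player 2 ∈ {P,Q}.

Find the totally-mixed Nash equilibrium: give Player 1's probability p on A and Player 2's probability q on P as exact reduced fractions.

P1 mixes 1/2 on A; P2 mixes 3/4 on P

P1 indiff ⇒ q·2+(1-q)·4 = q·1+(1-q)·7 ⇒ q(1) = (1-q)(3) ⇒ q = 3/4
P2 indiff ⇒ p·6+(1-p)·3 = p·7+(1-p)·2 ⇒ p(-1) = (1-p)(-1) ⇒ p = 1/2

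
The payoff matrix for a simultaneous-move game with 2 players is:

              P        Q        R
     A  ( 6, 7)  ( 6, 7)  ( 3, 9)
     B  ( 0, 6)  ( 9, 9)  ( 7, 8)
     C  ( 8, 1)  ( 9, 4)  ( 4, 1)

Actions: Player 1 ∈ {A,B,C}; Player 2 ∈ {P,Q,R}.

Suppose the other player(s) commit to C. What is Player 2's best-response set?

u_2(P vs C) = 1
u_2(Q vs C) = 4
u_2(R vs C) = 1
max payoff 4 at {Q}

argmax u_2 = {Q}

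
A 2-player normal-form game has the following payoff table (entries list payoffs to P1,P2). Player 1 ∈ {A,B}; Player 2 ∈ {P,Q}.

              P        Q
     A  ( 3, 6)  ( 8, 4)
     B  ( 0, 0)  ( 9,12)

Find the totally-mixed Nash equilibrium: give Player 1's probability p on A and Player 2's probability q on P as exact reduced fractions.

p=6/7, q=1/4

P1 indiff ⇒ q·3+(1-q)·8 = q·0+(1-q)·9 ⇒ q(3) = (1-q)(1) ⇒ q = 1/4
P2 indiff ⇒ p·6+(1-p)·0 = p·4+(1-p)·12 ⇒ p(2) = (1-p)(12) ⇒ p = 6/7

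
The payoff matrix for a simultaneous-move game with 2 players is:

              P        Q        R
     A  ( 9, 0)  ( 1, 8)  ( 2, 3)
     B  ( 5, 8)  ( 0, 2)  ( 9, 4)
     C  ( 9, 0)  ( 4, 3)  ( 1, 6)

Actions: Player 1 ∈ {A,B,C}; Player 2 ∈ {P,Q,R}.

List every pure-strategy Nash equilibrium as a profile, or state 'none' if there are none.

No pure NE.

(A,P): not NE [P2→Q gives 8>0]
(A,Q): not NE [P1→C gives 4>1]
(A,R): not NE [P1→B gives 9>2; P2→Q gives 8>3]
(B,P): not NE [P1→C gives 9>5]
(B,Q): not NE [P1→C gives 4>0; P2→P gives 8>2]
(B,R): not NE [P2→P gives 8>4]
(C,P): not NE [P2→R gives 6>0]
(C,Q): not NE [P2→R gives 6>3]
(C,R): not NE [P1→B gives 9>1]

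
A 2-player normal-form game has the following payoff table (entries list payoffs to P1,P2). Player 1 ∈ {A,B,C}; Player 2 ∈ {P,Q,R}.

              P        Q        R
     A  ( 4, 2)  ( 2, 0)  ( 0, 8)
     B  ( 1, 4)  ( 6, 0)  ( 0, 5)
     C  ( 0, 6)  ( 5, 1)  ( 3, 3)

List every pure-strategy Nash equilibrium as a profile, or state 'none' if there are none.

(A,P): not NE [P2→R gives 8>2]
(A,Q): not NE [P1→B gives 6>2; P2→R gives 8>0]
(A,R): not NE [P1→C gives 3>0]
(B,P): not NE [P1→A gives 4>1; P2→R gives 5>4]
(B,Q): not NE [P2→R gives 5>0]
(B,R): not NE [P1→C gives 3>0]
(C,P): not NE [P1→A gives 4>0]
(C,Q): not NE [P1→B gives 6>5; P2→P gives 6>1]
(C,R): not NE [P2→P gives 6>3]

No pure NE.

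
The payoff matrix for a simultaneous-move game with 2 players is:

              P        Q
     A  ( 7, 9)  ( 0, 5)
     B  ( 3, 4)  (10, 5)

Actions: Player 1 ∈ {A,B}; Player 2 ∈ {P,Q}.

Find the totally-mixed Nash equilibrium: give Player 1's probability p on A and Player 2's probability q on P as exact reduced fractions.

p=1/5, q=5/7

P1 indiff ⇒ q·7+(1-q)·0 = q·3+(1-q)·10 ⇒ q(4) = (1-q)(10) ⇒ q = 5/7
P2 indiff ⇒ p·9+(1-p)·4 = p·5+(1-p)·5 ⇒ p(4) = (1-p)(1) ⇒ p = 1/5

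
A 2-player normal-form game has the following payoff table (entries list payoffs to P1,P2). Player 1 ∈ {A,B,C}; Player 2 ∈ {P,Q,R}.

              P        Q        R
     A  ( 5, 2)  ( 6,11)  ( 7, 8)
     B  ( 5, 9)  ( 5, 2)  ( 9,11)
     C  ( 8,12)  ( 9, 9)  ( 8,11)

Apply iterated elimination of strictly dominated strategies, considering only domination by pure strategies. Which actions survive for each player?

Remaining: P1:{B,C} P2:{P,R}

P1 drop A (C beats it: P:8>5 Q:9>6 R:8>7)
P2 drop Q (P beats it: B:9>2 C:12>9)
P1→{B,C} P2→{P,R}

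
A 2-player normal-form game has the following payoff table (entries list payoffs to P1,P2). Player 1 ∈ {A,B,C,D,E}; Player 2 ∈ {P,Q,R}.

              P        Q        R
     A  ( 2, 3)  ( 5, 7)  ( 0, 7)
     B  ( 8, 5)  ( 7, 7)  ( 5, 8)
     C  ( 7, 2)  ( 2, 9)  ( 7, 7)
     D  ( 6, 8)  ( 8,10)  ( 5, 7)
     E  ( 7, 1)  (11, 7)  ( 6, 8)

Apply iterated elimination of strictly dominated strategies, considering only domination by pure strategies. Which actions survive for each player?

Survivors P1:{C,E} P2:{Q,R}

P1 drop A (B beats it: P:8>2 Q:7>5 R:5>0)
P1 drop D (E beats it: P:7>6 Q:11>8 R:6>5)
P2 drop P (Q beats it: B:7>5 C:9>2 E:7>1)
P1 drop B (E beats it: Q:11>7 R:6>5)
P1→{C,E} P2→{Q,R}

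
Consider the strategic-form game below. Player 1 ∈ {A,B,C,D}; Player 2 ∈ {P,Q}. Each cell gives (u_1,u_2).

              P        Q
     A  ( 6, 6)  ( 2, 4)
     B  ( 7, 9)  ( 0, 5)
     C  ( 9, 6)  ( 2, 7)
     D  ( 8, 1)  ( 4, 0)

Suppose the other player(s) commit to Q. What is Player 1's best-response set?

u_1(A vs Q) = 2
u_1(B vs Q) = 0
u_1(C vs Q) = 2
u_1(D vs Q) = 4
max payoff 4 at {D}

BR_1 = {D}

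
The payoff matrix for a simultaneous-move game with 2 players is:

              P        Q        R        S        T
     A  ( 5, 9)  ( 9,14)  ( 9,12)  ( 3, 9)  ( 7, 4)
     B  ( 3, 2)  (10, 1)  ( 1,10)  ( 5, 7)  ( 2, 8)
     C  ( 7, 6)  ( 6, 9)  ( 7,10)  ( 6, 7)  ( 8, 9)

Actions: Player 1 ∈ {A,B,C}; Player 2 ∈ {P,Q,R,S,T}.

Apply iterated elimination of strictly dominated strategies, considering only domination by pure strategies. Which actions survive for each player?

Survivors P1:{A,B} P2:{Q,R}

P2 drop P (R beats it: A:12>9 B:10>2 C:10>6)
P2 drop S (R beats it: A:12>9 B:10>7 C:10>7)
P2 drop T (R beats it: A:12>4 B:10>8 C:10>9)
P1 drop C (A beats it: Q:9>6 R:9>7)
P1→{A,B} P2→{Q,R}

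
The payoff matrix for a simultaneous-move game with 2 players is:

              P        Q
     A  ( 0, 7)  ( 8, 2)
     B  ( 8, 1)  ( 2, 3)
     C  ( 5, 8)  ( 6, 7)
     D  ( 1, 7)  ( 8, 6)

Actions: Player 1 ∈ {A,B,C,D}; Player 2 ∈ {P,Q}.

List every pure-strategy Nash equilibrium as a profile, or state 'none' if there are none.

(A,P): not NE [P1→B gives 8>0]
(A,Q): not NE [P2→P gives 7>2]
(B,P): not NE [P2→Q gives 3>1]
(B,Q): not NE [P1→D gives 8>2]
(C,P): not NE [P1→B gives 8>5]
(C,Q): not NE [P1→D gives 8>6; P2→P gives 8>7]
(D,P): not NE [P1→B gives 8>1]
(D,Q): not NE [P2→P gives 7>6]

No pure NE.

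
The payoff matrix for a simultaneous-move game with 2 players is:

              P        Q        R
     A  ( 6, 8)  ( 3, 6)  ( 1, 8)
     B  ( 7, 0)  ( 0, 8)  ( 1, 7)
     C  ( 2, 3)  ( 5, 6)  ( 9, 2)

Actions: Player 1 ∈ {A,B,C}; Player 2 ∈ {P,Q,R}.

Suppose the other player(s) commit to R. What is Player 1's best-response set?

BR_1 = {C}

u_1(A vs R) = 1
u_1(B vs R) = 1
u_1(C vs R) = 9
max payoff 9 at {C}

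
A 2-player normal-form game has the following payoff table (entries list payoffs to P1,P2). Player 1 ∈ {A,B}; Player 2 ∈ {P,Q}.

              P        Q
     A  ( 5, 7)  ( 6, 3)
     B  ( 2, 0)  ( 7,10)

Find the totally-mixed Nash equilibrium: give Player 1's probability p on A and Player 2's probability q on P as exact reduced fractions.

(p,q) = (5/7, 1/4)

P1 indiff ⇒ q·5+(1-q)·6 = q·2+(1-q)·7 ⇒ q(3) = (1-q)(1) ⇒ q = 1/4
P2 indiff ⇒ p·7+(1-p)·0 = p·3+(1-p)·10 ⇒ p(4) = (1-p)(10) ⇒ p = 5/7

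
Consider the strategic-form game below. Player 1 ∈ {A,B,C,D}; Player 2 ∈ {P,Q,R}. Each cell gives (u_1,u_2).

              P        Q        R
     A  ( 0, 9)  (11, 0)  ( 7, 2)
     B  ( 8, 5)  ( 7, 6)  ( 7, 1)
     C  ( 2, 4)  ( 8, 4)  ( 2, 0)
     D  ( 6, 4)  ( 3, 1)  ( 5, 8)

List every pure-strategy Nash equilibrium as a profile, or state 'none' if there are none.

(A,P): not NE [P1→B gives 8>0]
(A,Q): not NE [P2→P gives 9>0]
(A,R): not NE [P2→P gives 9>2]
(B,P): not NE [P2→Q gives 6>5]
(B,Q): not NE [P1→A gives 11>7]
(B,R): not NE [P2→Q gives 6>1]
(C,P): not NE [P1→B gives 8>2]
(C,Q): not NE [P1→A gives 11>8]
(C,R): not NE [P1→B gives 7>2; P2→Q gives 4>0]
(D,P): not NE [P1→B gives 8>6; P2→R gives 8>4]
(D,Q): not NE [P1→A gives 11>3; P2→R gives 8>1]
(D,R): not NE [P1→B gives 7>5]

Equilibria: none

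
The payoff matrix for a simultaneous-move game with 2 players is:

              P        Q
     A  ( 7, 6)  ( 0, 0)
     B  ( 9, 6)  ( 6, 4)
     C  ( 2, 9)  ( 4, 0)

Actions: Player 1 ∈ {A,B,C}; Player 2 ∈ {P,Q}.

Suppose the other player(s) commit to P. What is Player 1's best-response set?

P1 best: {B}

u_1(A vs P) = 7
u_1(B vs P) = 9
u_1(C vs P) = 2
max payoff 9 at {B}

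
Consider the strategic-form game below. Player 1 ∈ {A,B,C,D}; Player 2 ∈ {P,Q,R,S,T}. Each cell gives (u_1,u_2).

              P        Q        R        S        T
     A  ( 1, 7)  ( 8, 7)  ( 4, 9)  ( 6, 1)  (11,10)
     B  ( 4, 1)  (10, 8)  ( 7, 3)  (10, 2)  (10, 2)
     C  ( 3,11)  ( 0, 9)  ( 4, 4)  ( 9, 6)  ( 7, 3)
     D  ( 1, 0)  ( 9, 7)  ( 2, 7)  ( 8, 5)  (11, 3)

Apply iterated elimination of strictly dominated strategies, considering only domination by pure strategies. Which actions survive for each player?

Remaining: P1:{A,B,D} P2:{Q,R,T}

P1 drop C (B beats it: P:4>3 Q:10>0 R:7>4 S:10>9 T:10>7)
P2 drop P (R beats it: A:9>7 B:3>1 D:7>0)
P2 drop S (Q beats it: A:7>1 B:8>2 D:7>5)
P1→{A,B,D} P2→{Q,R,T}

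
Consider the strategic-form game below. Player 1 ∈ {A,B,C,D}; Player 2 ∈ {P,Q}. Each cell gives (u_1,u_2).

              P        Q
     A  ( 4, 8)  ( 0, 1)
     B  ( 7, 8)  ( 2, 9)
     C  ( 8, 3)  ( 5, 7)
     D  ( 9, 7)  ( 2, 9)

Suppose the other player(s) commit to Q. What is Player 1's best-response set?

argmax u_1 = {C}

u_1(A vs Q) = 0
u_1(B vs Q) = 2
u_1(C vs Q) = 5
u_1(D vs Q) = 2
max payoff 5 at {C}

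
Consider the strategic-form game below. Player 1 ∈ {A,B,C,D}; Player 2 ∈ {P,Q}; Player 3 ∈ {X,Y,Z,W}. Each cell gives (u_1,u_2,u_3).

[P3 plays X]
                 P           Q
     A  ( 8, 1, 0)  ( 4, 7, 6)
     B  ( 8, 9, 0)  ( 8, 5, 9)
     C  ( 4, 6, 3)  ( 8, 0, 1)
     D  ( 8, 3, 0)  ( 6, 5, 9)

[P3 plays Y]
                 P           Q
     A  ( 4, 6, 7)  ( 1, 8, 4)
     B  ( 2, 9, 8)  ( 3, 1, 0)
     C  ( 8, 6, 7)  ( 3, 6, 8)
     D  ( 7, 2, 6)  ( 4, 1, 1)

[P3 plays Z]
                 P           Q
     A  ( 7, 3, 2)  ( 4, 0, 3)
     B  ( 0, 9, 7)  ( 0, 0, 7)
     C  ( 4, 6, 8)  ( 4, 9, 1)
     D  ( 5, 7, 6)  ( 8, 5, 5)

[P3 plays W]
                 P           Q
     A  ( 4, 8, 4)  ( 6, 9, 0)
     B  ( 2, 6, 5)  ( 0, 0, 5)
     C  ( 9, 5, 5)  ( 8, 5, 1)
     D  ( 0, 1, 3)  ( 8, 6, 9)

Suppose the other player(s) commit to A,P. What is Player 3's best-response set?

u_3(X vs A,P) = 0
u_3(Y vs A,P) = 7
u_3(Z vs A,P) = 2
u_3(W vs A,P) = 4
max payoff 7 at {Y}

argmax u_3 = {Y}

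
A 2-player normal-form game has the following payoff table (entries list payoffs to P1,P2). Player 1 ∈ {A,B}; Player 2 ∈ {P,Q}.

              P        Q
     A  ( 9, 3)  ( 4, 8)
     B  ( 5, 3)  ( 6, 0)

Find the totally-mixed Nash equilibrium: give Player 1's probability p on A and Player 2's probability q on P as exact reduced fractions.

P1 indiff ⇒ q·9+(1-q)·4 = q·5+(1-q)·6 ⇒ q(4) = (1-q)(2) ⇒ q = 1/3
P2 indiff ⇒ p·3+(1-p)·3 = p·8+(1-p)·0 ⇒ p(-5) = (1-p)(-3) ⇒ p = 3/8

p=3/8, q=1/3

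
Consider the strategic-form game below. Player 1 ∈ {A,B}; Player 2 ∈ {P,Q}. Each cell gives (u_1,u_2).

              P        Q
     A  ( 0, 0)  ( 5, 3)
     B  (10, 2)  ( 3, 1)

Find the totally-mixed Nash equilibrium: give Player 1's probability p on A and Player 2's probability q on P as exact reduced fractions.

p=1/4, q=1/6

P1 indiff ⇒ q·0+(1-q)·5 = q·10+(1-q)·3 ⇒ q(-10) = (1-q)(-2) ⇒ q = 1/6
P2 indiff ⇒ p·0+(1-p)·2 = p·3+(1-p)·1 ⇒ p(-3) = (1-p)(-1) ⇒ p = 1/4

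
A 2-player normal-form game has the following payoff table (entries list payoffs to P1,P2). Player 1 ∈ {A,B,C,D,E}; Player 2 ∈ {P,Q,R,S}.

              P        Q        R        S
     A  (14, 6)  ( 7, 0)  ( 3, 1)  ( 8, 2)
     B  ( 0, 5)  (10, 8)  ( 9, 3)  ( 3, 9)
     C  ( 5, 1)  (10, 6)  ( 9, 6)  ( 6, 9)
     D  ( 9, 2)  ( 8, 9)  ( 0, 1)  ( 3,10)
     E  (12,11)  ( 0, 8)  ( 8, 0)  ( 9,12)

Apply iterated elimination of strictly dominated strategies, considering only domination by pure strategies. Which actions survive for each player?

P2 drop Q (S beats it: A:2>0 B:9>8 C:9>6 D:10>9 E:12>8)
P1 drop D (A beats it: P:14>9 R:3>0 S:8>3)
P2 drop R (S beats it: A:2>1 B:9>3 C:9>6 E:12>0)
P1 drop B (A beats it: P:14>0 S:8>3)
P1 drop C (A beats it: P:14>5 S:8>6)
P1→{A,E} P2→{P,S}

Remaining: P1:{A,E} P2:{P,S}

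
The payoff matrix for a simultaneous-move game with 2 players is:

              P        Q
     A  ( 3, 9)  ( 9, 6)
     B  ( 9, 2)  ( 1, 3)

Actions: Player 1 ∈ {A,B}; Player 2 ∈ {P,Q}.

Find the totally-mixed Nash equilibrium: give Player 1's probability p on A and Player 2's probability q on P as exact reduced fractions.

p=1/4, q=4/7

P1 indiff ⇒ q·3+(1-q)·9 = q·9+(1-q)·1 ⇒ q(-6) = (1-q)(-8) ⇒ q = 4/7
P2 indiff ⇒ p·9+(1-p)·2 = p·6+(1-p)·3 ⇒ p(3) = (1-p)(1) ⇒ p = 1/4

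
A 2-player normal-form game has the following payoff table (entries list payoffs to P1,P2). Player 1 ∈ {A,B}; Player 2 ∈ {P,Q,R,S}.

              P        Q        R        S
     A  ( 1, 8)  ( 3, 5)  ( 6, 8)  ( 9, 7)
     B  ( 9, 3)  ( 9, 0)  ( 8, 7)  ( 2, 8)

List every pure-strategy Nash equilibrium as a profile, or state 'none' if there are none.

(A,P): not NE [P1→B gives 9>1]
(A,Q): not NE [P1→B gives 9>3; P2→R gives 8>5]
(A,R): not NE [P1→B gives 8>6]
(A,S): not NE [P2→R gives 8>7]
(B,P): not NE [P2→S gives 8>3]
(B,Q): not NE [P2→S gives 8>0]
(B,R): not NE [P2→S gives 8>7]
(B,S): not NE [P1→A gives 9>2]

No pure NE.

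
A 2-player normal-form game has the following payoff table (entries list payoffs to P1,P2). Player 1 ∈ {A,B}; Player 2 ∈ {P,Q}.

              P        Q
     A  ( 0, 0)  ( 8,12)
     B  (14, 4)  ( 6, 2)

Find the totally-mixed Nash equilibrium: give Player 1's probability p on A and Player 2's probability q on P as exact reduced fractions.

P1 indiff ⇒ q·0+(1-q)·8 = q·14+(1-q)·6 ⇒ q(-14) = (1-q)(-2) ⇒ q = 1/8
P2 indiff ⇒ p·0+(1-p)·4 = p·12+(1-p)·2 ⇒ p(-12) = (1-p)(-2) ⇒ p = 1/7

(p,q) = (1/7, 1/8)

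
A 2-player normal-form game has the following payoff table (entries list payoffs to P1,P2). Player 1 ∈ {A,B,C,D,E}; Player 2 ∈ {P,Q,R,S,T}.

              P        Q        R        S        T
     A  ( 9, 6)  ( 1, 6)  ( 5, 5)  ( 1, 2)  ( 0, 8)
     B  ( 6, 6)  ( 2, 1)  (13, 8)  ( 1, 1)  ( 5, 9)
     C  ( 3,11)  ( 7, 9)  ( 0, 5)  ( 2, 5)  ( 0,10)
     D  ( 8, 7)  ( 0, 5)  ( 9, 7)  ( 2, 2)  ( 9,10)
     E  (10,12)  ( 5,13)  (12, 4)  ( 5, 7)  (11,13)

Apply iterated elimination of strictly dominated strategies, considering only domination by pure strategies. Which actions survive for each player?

Remaining: P1:{C,E} P2:{P,Q,T}

P1 drop A (E beats it: P:10>9 Q:5>1 R:12>5 S:5>1 T:11>0)
P1 drop D (E beats it: P:10>8 Q:5>0 R:12>9 S:5>2 T:11>9)
P2 drop R (T beats it: B:9>8 C:10>5 E:13>4)
P1 drop B (E beats it: P:10>6 Q:5>2 S:5>1 T:11>5)
P2 drop S (P beats it: C:11>5 E:12>7)
P1→{C,E} P2→{P,Q,T}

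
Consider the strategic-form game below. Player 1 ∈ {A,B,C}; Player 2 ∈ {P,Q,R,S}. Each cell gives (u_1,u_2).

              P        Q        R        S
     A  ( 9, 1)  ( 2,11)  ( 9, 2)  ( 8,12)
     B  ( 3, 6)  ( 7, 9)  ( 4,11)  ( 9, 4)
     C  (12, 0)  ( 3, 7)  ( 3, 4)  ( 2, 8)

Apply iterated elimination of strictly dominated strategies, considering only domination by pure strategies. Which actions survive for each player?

P2 drop P (Q beats it: A:11>1 B:9>6 C:7>0)
P1 drop C (B beats it: Q:7>3 R:4>3 S:9>2)
P1→{A,B} P2→{Q,R,S}

Survivors P1:{A,B} P2:{Q,R,S}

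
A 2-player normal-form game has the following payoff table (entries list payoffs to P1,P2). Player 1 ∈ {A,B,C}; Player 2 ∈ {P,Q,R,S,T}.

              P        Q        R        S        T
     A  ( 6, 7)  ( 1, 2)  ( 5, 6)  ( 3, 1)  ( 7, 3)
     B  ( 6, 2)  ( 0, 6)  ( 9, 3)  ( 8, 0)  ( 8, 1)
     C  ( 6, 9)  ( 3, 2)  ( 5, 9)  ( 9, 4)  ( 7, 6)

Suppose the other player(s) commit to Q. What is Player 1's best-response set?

u_1(A vs Q) = 1
u_1(B vs Q) = 0
u_1(C vs Q) = 3
max payoff 3 at {C}

argmax u_1 = {C}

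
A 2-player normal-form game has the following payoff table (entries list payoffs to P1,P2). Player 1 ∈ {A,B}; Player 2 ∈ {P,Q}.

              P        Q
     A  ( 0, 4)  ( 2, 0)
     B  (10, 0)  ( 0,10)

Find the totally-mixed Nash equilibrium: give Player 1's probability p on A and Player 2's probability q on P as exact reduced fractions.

P1 mixes 5/7 on A; P2 mixes 1/6 on P

P1 indiff ⇒ q·0+(1-q)·2 = q·10+(1-q)·0 ⇒ q(-10) = (1-q)(-2) ⇒ q = 1/6
P2 indiff ⇒ p·4+(1-p)·0 = p·0+(1-p)·10 ⇒ p(4) = (1-p)(10) ⇒ p = 5/7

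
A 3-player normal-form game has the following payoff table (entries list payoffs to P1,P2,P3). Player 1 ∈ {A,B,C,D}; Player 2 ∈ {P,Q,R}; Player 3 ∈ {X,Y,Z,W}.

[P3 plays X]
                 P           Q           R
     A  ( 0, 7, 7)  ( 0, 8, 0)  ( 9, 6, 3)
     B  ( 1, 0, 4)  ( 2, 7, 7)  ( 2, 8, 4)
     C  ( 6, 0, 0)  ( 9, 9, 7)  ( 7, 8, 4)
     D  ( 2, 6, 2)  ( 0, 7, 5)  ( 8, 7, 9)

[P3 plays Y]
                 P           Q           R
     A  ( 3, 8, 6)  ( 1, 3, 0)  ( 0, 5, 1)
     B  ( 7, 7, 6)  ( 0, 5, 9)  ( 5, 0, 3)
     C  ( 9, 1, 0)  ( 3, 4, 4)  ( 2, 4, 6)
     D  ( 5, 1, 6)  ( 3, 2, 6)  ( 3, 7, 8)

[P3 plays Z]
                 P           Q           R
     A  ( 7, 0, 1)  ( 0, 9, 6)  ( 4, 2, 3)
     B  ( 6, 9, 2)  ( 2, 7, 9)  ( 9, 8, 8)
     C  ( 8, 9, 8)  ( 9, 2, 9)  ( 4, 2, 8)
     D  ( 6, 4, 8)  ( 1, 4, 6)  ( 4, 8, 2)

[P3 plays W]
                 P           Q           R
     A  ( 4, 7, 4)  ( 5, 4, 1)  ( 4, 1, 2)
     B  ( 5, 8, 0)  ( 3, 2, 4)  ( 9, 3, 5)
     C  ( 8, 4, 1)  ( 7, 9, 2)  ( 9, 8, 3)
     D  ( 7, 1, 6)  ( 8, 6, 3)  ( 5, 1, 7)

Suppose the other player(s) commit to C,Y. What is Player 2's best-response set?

BR_2 = {Q,R}

u_2(P vs C,Y) = 1
u_2(Q vs C,Y) = 4
u_2(R vs C,Y) = 4
max payoff 4 at {Q,R}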